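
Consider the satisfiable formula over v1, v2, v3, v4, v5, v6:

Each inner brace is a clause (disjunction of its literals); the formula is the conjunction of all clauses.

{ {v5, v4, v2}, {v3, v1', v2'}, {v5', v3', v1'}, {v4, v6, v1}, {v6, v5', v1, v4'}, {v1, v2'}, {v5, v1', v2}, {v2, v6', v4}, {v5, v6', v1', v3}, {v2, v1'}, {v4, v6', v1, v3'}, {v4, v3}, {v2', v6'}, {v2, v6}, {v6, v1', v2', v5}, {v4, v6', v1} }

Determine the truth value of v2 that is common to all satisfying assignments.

Suppose v2 = 1.
Unit clause (v1) forces v1 = 1.
Unit clause (v3) forces v3 = 1.
Unit clause (v5') forces v5 = 0.
Unit clause (v6') forces v6 = 0.
But (v6) is also a unit clause — contradiction.
So every satisfying assignment has v2 = False.

False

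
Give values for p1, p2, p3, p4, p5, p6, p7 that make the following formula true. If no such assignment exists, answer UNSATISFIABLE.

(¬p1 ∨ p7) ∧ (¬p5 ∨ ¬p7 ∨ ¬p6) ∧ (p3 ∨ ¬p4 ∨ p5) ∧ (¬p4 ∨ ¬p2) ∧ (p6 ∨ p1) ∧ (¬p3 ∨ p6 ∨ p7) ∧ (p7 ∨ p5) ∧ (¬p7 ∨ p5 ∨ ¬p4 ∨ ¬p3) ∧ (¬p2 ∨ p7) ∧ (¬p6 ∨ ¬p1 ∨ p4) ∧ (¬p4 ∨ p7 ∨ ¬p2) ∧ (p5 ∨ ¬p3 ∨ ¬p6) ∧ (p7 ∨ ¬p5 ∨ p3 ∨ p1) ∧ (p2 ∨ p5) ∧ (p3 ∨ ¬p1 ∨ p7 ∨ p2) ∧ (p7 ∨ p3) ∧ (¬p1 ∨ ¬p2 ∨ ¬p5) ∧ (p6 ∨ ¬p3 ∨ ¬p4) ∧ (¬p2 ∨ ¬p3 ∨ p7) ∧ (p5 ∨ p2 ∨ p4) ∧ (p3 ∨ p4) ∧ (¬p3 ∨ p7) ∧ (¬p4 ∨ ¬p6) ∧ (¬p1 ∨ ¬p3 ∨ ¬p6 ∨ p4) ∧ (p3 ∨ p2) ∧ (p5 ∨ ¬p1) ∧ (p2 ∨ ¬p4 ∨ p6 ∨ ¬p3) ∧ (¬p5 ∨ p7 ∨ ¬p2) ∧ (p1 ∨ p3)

p1 ↦ True, p2 ↦ False, p3 ↦ True, p4 ↦ False, p5 ↦ True, p6 ↦ False, p7 ↦ True

Suppose p1 = True.
Unit clause (p7) forces p7 = True.
Unit clause (p5) forces p5 = True.
Unit clause (¬p6) forces p6 = False.
Unit clause (¬p2) forces p2 = False.
Unit clause (p3) forces p3 = True.
Unit clause (¬p4) forces p4 = False.
This assignment satisfies each clause.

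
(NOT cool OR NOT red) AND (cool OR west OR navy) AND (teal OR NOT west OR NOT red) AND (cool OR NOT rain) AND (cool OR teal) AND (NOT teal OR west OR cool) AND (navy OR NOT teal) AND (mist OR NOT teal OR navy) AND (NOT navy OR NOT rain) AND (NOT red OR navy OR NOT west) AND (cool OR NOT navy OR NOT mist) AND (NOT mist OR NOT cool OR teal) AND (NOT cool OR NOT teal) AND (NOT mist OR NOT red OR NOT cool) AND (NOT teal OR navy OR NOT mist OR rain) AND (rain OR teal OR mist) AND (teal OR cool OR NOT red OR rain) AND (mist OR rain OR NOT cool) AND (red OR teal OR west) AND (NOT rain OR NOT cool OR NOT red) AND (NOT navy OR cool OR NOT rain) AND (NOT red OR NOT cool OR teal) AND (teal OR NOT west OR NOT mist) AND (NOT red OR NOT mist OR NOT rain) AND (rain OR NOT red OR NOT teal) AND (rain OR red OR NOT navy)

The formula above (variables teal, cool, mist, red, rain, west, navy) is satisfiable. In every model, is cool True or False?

Suppose cool = false.
The clause (NOT rain) is unit, so rain = false.
The clause (teal) is unit, so teal = true.
The clause (west) is unit, so west = true.
The clause (navy) is unit, so navy = true.
The clause (NOT mist) is unit, so mist = false.
The clause (NOT red) is unit, so red = false.
Now (red) is unsatisfied and unit — conflict.
So every satisfying assignment has cool = True.

True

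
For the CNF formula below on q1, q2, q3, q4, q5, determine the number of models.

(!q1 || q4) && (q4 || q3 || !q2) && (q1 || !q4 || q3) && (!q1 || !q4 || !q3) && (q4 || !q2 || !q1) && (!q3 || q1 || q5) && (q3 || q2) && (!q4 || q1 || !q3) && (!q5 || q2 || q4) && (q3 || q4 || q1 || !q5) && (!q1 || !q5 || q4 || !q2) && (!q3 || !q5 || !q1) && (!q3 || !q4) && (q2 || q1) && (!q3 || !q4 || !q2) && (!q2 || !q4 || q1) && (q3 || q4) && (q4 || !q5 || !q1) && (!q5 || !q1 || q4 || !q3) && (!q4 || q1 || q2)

There are 2^5 = 32 truth assignments over (q1, q2, q3, q4, q5).
Split on q4. With q4 = true, the clauses containing q4 are satisfied and !q4 drops from the rest; 2 of the 2^4 = 16 assignments to the other variables satisfy what remains.
With q4 = false, by the same count on the reduced clause set, 1 assignment works.
Total: 2 + 1 = 3.

3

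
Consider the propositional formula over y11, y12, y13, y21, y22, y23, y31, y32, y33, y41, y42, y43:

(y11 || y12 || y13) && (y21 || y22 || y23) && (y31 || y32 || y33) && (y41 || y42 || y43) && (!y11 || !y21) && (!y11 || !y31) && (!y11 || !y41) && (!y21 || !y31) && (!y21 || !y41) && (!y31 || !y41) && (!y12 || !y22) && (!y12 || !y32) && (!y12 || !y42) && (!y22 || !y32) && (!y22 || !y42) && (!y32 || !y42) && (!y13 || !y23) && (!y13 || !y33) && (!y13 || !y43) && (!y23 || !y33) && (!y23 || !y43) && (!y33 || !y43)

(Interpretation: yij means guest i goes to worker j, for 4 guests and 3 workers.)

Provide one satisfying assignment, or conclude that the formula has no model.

UNSATISFIABLE

Try y11 = false.
Try y12 = true.
The clause (!y22) is unit, so y22 = false.
The clause (!y32) is unit, so y32 = false.
The clause (!y42) is unit, so y42 = false.
Try y21 = true.
The clause (!y31) is unit, so y31 = false.
The clause (y33) is unit, so y33 = true.
The clause (!y41) is unit, so y41 = false.
The clause (y43) is unit, so y43 = true.
That conflicts with the unit clause (!y43).
Undo y21 and try y21 = false.
The clause (y23) is unit, so y23 = true.
The clause (!y13) is unit, so y13 = false.
The clause (!y33) is unit, so y33 = false.
The clause (y31) is unit, so y31 = true.
The clause (!y41) is unit, so y41 = false.
The clause (y43) is unit, so y43 = true.
That conflicts with the unit clause (!y43).
Neither y21 = true nor y21 = false works.
Undo y12 and try y12 = false.
The clause (y13) is unit, so y13 = true.
The clause (!y23) is unit, so y23 = false.
The clause (!y33) is unit, so y33 = false.
The clause (!y43) is unit, so y43 = false.
Try y21 = true.
The clause (!y31) is unit, so y31 = false.
The clause (y32) is unit, so y32 = true.
The clause (!y41) is unit, so y41 = false.
The clause (y42) is unit, so y42 = true.
That conflicts with the unit clause (!y42).
Undo y21 and try y21 = false.
The clause (y22) is unit, so y22 = true.
The clause (!y32) is unit, so y32 = false.
The clause (y31) is unit, so y31 = true.
The clause (!y41) is unit, so y41 = false.
The clause (y42) is unit, so y42 = true.
That conflicts with the unit clause (!y42).
Neither y21 = true nor y21 = false works.
Neither y12 = true nor y12 = false works.
Undo y11 and try y11 = true.
The clause (!y21) is unit, so y21 = false.
The clause (!y31) is unit, so y31 = false.
The clause (!y41) is unit, so y41 = false.
Try y22 = true.
The clause (!y12) is unit, so y12 = false.
The clause (!y32) is unit, so y32 = false.
The clause (y33) is unit, so y33 = true.
The clause (!y42) is unit, so y42 = false.
The clause (y43) is unit, so y43 = true.
That conflicts with the unit clause (!y43).
Undo y22 and try y22 = false.
The clause (y23) is unit, so y23 = true.
The clause (!y13) is unit, so y13 = false.
The clause (!y33) is unit, so y33 = false.
The clause (y32) is unit, so y32 = true.
The clause (!y12) is unit, so y12 = false.
The clause (!y42) is unit, so y42 = false.
The clause (y43) is unit, so y43 = true.
That conflicts with the unit clause (!y43).
Neither y22 = true nor y22 = false works.
Neither y11 = true nor y11 = false works.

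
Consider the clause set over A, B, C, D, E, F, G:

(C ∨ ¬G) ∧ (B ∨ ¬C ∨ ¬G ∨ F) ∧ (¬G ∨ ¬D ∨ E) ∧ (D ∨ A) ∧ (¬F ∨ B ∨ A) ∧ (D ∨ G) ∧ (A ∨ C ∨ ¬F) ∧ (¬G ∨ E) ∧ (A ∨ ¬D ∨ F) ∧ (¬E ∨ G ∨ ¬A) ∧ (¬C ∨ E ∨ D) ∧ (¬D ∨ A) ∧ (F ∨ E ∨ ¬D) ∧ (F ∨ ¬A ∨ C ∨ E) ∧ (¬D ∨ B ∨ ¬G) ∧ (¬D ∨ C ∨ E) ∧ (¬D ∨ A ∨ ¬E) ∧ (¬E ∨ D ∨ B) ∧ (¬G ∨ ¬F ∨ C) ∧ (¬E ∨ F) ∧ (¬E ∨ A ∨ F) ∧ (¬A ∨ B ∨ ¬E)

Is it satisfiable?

Branch on C: set C = True.
Branch on D: set D = True.
(A) alone gives A = True.
Branch on G: set G = False.
(¬E) alone gives E = False.
(F) alone gives F = True.
No clause remains; B is free.
A satisfying assignment: A: True,  B: True,  C: True,  D: True,  E: False,  F: True,  G: False.

Satisfiable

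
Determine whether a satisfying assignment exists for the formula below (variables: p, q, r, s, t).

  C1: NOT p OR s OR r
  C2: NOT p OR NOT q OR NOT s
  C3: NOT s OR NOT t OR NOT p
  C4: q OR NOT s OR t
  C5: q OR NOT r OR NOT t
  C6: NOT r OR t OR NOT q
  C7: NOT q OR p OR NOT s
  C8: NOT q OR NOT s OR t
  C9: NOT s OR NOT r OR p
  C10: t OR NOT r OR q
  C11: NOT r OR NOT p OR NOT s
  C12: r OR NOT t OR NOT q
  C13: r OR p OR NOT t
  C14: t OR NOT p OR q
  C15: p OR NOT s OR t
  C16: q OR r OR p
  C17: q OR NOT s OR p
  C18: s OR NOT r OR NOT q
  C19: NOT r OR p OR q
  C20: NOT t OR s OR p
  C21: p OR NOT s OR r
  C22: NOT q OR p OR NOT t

Branch on p: set p = false.
Branch on q: set q = true.
The clause (NOT s) is unit, so s = false.
The clause (NOT r) is unit, so r = false.
The clause (NOT t) is unit, so t = false.
All clauses are satisfied.
A satisfying assignment: p ↦ false; q ↦ true; r ↦ false; s ↦ false; t ↦ false.

Yes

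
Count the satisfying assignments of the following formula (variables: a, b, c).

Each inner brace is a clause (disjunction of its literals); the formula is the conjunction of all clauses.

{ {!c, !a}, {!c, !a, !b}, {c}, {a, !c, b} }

There are 2^3 = 8 truth assignments over (a, b, c).
Check each against the 4 clauses (columns in the order a, b, c):
  F F F  ✗ fails (c)
  F F T  ✗ fails (a || !c || b)
  F T F  ✗ fails (c)
  F T T  ✓ satisfies all
  T F F  ✗ fails (c)
  T F T  ✗ fails (!c || !a)
  T T F  ✗ fails (c)
  T T T  ✗ fails (!c || !a)
1 of the 8 rows is a model.

1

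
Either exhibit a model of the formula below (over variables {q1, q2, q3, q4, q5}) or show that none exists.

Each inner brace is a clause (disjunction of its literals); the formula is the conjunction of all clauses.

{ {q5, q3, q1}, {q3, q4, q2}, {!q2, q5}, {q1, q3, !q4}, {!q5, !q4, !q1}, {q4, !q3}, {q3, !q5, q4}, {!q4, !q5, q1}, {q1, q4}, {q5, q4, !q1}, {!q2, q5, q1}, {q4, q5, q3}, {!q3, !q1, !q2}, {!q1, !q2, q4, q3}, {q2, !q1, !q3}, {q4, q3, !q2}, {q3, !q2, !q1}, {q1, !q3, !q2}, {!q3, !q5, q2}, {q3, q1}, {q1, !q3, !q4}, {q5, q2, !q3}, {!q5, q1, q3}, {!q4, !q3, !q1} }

q1 ↦ true, q2 ↦ false, q3 ↦ false, q4 ↦ true, q5 ↦ false

Branch on q2: set q2 = false.
Branch on q3: set q3 = false.
Unit clause (q4) forces q4 = true.
Unit clause (q1) forces q1 = true.
Unit clause (!q5) forces q5 = false.
Every clause now holds.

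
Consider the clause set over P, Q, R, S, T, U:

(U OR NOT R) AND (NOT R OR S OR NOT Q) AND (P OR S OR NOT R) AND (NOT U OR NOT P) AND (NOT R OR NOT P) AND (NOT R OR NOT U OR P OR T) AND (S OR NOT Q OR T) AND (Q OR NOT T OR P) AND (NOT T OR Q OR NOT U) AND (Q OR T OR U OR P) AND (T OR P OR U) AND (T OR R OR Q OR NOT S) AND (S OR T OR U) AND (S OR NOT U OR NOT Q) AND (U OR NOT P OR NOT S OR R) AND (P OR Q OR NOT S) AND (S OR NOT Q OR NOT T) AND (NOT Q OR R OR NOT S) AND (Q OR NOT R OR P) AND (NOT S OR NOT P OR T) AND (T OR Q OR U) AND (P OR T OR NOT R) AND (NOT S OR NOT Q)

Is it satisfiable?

Case U = false:
(NOT R) alone gives R = false.
Case T = true:
Case Q = false:
(P) alone gives P = true.
(NOT S) alone gives S = false.
This assignment satisfies each clause.
A satisfying assignment: P=true; Q=false; R=false; S=false; T=true; U=false.

Yes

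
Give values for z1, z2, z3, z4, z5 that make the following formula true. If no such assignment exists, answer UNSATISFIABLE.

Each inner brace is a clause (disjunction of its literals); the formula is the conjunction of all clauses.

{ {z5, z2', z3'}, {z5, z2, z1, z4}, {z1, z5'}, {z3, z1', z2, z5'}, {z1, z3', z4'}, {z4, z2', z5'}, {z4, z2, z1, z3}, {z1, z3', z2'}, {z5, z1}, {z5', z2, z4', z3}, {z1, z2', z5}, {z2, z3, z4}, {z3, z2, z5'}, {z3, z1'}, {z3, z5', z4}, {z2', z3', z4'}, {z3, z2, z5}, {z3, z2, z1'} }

Case z1 = 1:
Unit clause (z3) forces z3 = 1.
Case z5 = 0:
Unit clause (z2') forces z2 = 0.
All clauses hold; z4 can take either value.

z1 ↦ 1, z2 ↦ 0, z3 ↦ 1, z4 ↦ 1, z5 ↦ 0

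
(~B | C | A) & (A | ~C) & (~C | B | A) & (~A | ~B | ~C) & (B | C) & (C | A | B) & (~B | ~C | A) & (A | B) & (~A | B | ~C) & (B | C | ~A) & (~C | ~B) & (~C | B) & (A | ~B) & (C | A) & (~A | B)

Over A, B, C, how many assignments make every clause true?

1

There are 2^3 = 8 truth assignments over (A, B, C).
Check each against the 15 clauses (columns in the order A, B, C):
  F F F  ✗ fails (B | C)
  F F T  ✗ fails (A | ~C)
  F T F  ✗ fails (~B | C | A)
  F T T  ✗ fails (A | ~C)
  T F F  ✗ fails (B | C)
  T F T  ✗ fails (~A | B | ~C)
  T T F  ✓ satisfies all
  T T T  ✗ fails (~A | ~B | ~C)
1 of the 8 rows is a model.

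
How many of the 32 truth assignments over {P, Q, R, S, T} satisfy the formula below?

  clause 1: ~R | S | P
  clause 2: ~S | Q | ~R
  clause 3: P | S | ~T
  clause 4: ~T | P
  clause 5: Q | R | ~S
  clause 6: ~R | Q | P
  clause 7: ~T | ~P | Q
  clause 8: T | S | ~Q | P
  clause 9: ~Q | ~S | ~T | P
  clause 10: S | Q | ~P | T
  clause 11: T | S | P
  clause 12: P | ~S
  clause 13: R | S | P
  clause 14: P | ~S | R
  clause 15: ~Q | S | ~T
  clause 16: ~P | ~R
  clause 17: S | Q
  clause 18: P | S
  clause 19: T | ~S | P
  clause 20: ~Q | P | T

3

There are 2^5 = 32 truth assignments over (P, Q, R, S, T).
Split on S. With S = 1, the clauses containing S are satisfied and ~S drops from the rest; 2 of the 2^4 = 16 assignments to the other variables satisfy what remains.
With S = 0, by the same count on the reduced clause set, 1 assignment works.
(One model: P=T, Q=T, R=F, S=F, T=F.)
Total: 2 + 1 = 3.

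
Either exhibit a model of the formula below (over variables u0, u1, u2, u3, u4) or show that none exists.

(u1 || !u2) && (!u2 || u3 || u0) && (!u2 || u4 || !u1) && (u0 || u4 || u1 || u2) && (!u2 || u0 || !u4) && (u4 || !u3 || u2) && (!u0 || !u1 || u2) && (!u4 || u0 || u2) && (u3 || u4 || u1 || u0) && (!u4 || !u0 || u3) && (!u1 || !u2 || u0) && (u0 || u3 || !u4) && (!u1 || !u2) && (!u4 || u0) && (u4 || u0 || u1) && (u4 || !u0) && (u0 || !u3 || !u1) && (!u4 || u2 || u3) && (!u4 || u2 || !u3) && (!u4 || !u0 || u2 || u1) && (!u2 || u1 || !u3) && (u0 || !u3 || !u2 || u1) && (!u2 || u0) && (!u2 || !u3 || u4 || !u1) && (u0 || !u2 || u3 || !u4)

u0=false, u1=true, u2=false, u3=false, u4=false

Try u1 = true.
The clause (!u2) is unit, so u2 = false.
The clause (!u0) is unit, so u0 = false.
The clause (!u4) is unit, so u4 = false.
The clause (!u3) is unit, so u3 = false.
Every clause now holds.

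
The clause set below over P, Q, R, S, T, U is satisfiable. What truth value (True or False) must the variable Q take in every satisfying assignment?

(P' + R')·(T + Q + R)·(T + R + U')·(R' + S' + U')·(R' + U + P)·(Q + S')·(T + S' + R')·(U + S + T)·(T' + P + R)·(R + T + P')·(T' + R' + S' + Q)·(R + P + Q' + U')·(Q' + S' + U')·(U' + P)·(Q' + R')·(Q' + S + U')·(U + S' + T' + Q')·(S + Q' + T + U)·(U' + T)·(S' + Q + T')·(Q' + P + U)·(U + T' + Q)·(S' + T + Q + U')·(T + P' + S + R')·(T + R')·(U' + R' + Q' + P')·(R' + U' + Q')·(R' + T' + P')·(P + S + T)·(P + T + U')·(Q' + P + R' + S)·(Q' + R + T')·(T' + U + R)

False

Suppose Q = 1.
From the singleton clause (R'), R = 0.
From the singleton clause (T'), T = 0.
From the singleton clause (U'), U = 0.
From the singleton clause (S), S = 1.
From the singleton clause (P'), P = 0.
That conflicts with the unit clause (P).
So every satisfying assignment has Q = False.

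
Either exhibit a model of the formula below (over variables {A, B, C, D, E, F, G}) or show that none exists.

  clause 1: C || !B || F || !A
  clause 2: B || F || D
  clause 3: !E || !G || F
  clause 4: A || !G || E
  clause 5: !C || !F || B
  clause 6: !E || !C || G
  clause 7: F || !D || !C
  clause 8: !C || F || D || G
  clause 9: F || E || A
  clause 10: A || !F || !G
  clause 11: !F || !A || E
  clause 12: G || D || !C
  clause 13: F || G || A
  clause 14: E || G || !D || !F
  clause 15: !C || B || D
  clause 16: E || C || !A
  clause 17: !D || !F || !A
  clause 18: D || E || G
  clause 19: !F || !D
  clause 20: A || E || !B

Case F = true:
Unit clause (!D) forces D = false.
Case C = false:
Case A = true:
Unit clause (E) forces E = true.
Every clause is now satisfied; B, G are unconstrained.

A ↦ true; B ↦ false; C ↦ false; D ↦ false; E ↦ true; F ↦ true; G ↦ true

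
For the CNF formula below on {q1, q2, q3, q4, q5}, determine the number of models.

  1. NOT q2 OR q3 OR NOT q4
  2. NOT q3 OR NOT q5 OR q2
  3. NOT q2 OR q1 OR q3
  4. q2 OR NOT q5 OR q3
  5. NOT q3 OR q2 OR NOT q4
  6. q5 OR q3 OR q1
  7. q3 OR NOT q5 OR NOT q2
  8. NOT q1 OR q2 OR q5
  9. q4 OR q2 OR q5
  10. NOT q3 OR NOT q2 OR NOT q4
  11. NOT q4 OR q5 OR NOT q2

There are 2^5 = 32 truth assignments over (q1, q2, q3, q4, q5).
Split on q5. With q5 = true, the clauses containing q5 are satisfied and NOT q5 drops from the rest; 2 of the 2^4 = 16 assignments to the other variables satisfy what remains.
With q5 = false, by the same count on the reduced clause set, 3 assignments work.
Total: 2 + 3 = 5.

5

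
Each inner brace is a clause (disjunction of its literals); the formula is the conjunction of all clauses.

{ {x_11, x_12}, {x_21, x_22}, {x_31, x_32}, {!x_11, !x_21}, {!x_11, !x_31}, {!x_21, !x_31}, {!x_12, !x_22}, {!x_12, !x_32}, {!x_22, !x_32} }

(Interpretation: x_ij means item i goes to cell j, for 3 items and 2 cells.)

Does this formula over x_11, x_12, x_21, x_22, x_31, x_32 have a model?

Branch on x_11: set x_11 = true.
Unit clause (!x_21) forces x_21 = false.
Unit clause (x_22) forces x_22 = true.
Unit clause (!x_31) forces x_31 = false.
Unit clause (x_32) forces x_32 = true.
But (!x_32) is also a unit clause — contradiction.
That branch fails; take x_11 = false instead.
Unit clause (x_12) forces x_12 = true.
Unit clause (!x_22) forces x_22 = false.
Unit clause (x_21) forces x_21 = true.
Unit clause (!x_31) forces x_31 = false.
Unit clause (x_32) forces x_32 = true.
But (!x_32) is also a unit clause — contradiction.
Neither x_11 = true nor x_11 = false works.
No assignment satisfies every clause.

Unsatisfiable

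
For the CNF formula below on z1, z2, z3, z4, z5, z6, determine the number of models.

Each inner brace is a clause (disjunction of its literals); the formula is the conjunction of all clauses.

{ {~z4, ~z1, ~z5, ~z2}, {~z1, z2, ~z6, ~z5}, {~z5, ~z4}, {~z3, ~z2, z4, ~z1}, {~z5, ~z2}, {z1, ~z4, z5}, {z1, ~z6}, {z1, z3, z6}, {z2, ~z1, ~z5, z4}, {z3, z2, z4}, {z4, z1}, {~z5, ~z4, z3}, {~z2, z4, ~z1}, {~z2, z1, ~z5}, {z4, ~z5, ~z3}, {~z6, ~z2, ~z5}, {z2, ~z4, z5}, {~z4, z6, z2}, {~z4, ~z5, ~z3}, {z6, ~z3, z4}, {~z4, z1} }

5

There are 2^6 = 64 truth assignments over (z1, z2, z3, z4, z5, z6).
Split on z1. With z1 = 1, the clauses containing z1 are satisfied and ~z1 drops from the rest; 5 of the 2^5 = 32 assignments to the other variables satisfy what remains.
With z1 = 0, by the same count on the reduced clause set, 0 assignments work.
Total: 5 + 0 = 5.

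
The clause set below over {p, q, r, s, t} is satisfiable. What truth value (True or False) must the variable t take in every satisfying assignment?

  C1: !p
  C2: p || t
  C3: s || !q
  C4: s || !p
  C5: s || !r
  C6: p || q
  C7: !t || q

Suppose t = false.
From the singleton clause (!p), p = false.
Now (p) is unsatisfied and unit — conflict.
So every satisfying assignment has t = True.

True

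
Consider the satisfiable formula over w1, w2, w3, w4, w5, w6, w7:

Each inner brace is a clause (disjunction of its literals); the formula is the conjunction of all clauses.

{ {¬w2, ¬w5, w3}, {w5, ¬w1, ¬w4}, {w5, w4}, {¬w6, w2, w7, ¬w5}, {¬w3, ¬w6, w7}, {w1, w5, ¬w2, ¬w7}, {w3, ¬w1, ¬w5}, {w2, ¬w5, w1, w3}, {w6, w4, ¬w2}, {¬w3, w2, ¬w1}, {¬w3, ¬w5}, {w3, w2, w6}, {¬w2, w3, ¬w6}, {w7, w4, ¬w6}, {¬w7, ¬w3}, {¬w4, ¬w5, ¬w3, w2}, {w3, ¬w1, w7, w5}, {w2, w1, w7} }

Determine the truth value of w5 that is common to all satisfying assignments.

Suppose w5 = True.
Unit clause (¬w3) forces w3 = False.
Unit clause (¬w2) forces w2 = False.
Unit clause (¬w1) forces w1 = False.
Now (w1) is unsatisfied and unit — conflict.
So every satisfying assignment has w5 = False.

False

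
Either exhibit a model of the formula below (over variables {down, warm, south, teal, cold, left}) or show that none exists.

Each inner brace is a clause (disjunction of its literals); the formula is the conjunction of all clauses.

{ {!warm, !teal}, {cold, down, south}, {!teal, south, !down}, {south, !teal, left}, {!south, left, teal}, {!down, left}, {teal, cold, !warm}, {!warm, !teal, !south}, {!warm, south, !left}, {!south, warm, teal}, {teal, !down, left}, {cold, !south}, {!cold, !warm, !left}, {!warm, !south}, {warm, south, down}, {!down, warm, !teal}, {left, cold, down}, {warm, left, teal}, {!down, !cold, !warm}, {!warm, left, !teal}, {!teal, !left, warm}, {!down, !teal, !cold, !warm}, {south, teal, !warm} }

Try warm = false.
Try down = true.
(left) alone gives left = true.
(!teal) alone gives teal = false.
(!south) alone gives south = false.
Every clause is now satisfied; cold is unconstrained.

down=true; warm=false; south=false; teal=false; cold=true; left=true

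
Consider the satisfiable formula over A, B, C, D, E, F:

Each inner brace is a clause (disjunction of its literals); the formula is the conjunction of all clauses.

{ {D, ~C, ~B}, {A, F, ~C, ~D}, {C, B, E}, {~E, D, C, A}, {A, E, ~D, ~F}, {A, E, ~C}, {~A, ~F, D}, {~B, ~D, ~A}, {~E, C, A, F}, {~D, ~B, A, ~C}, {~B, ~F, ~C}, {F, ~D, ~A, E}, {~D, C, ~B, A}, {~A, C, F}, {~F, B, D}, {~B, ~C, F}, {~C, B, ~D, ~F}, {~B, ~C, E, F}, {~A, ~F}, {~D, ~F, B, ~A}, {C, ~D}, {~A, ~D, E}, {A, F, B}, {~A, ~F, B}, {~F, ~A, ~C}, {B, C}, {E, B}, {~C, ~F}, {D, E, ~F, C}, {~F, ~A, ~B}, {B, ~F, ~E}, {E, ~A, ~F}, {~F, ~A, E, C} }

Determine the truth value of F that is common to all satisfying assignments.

Suppose F = 1.
Unit clause (~A) forces A = 0.
Unit clause (~C) forces C = 0.
Unit clause (~D) forces D = 0.
Unit clause (~E) forces E = 0.
Now (E) is unsatisfied and unit — conflict.
So every satisfying assignment has F = False.

False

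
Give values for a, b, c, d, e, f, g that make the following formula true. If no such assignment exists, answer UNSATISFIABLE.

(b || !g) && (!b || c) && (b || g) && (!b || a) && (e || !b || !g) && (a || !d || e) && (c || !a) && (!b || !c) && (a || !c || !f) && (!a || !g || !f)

Try b = true.
Unit clause (c) forces c = true.
But (!c) is also a unit clause — contradiction.
So b must be the other value — set b = false.
Unit clause (!g) forces g = false.
But (g) is also a unit clause — contradiction.
Both values of b lead to a conflict.

UNSATISFIABLE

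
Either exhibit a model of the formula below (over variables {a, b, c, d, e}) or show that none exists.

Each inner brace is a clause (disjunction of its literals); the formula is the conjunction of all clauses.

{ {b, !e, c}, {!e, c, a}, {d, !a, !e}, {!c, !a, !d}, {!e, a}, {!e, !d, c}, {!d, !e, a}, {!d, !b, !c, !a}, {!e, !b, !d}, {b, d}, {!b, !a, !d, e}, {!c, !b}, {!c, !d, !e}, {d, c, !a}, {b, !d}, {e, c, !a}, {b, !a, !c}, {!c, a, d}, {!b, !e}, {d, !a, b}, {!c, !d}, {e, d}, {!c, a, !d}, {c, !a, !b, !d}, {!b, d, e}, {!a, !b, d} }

Suppose e = false.
Unit clause (d) forces d = true.
Unit clause (b) forces b = true.
Unit clause (!a) forces a = false.
Unit clause (!c) forces c = false.
All clauses are satisfied.

a: false; b: true; c: false; d: true; e: false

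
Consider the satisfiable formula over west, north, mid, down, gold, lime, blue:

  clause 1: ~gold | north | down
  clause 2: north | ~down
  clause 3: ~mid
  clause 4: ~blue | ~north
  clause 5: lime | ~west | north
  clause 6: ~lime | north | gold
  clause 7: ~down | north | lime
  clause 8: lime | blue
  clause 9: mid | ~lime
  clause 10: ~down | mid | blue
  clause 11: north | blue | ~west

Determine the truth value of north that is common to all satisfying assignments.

Suppose north = 1.
From the singleton clause (~mid), mid = 0.
From the singleton clause (~blue), blue = 0.
From the singleton clause (lime), lime = 1.
Now (~lime) is unsatisfied and unit — conflict.
So every satisfying assignment has north = False.

False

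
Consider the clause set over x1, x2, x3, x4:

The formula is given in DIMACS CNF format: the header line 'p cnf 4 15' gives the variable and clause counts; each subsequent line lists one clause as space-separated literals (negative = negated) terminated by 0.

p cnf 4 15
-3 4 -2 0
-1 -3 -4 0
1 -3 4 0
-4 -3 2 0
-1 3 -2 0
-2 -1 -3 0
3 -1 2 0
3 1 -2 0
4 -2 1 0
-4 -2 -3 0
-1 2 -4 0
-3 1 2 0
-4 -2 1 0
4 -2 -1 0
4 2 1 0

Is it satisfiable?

Case x3 = False:
Case x1 = False:
From the singleton clause (¬x2), x2 = False.
From the singleton clause (x4), x4 = True.
All clauses are satisfied.
A satisfying assignment: x1 ↦ False; x2 ↦ False; x3 ↦ False; x4 ↦ True.

Yes, satisfiable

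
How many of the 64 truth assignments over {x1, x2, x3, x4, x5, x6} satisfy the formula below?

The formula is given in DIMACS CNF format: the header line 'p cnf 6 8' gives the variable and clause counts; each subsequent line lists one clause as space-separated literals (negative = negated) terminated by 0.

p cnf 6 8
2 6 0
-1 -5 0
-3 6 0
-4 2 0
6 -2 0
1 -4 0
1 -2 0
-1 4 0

6

There are 2^6 = 64 truth assignments over (x1, x2, x3, x4, x5, x6).
Split on x2. With x2 = True, the clauses containing x2 are satisfied and ¬x2 drops from the rest; 2 of the 2^5 = 32 assignments to the other variables satisfy what remains.
With x2 = False, by the same count on the reduced clause set, 4 assignments work.
Total: 2 + 4 = 6.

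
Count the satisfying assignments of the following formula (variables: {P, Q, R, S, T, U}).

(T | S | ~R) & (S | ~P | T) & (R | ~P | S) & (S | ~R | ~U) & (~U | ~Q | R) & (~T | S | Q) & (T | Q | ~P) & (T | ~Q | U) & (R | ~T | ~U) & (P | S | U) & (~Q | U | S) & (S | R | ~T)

There are 2^6 = 64 truth assignments over (P, Q, R, S, T, U).
Split on P. With P = 1, the clauses containing P are satisfied and ~P drops from the rest; 7 of the 2^5 = 32 assignments to the other variables satisfy what remains.
With P = 0, by the same count on the reduced clause set, 12 assignments work.
Total: 7 + 12 = 19.

19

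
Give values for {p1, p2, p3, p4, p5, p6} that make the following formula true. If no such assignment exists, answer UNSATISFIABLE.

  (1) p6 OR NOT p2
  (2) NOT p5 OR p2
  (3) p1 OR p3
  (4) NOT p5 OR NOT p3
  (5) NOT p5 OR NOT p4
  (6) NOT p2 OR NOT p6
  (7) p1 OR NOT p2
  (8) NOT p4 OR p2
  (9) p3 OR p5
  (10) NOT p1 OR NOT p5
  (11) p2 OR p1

Suppose p6 = true.
From the singleton clause (NOT p2), p2 = false.
From the singleton clause (NOT p5), p5 = false.
From the singleton clause (NOT p4), p4 = false.
From the singleton clause (p3), p3 = true.
From the singleton clause (p1), p1 = true.
All clauses are satisfied.

p1=true, p2=false, p3=true, p4=false, p5=false, p6=true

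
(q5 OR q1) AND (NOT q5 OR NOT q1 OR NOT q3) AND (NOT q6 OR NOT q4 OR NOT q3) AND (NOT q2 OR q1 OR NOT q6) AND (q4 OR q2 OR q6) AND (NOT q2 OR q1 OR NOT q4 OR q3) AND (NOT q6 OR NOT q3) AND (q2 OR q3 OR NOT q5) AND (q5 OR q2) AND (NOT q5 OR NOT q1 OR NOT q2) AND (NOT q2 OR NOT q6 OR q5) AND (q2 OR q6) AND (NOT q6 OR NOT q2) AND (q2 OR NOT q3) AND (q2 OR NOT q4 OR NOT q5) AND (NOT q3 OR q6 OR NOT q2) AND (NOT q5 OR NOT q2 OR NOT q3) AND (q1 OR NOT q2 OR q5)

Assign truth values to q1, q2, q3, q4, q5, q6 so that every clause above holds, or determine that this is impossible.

Case q5 = false:
The clause (q1) is unit, so q1 = true.
The clause (q2) is unit, so q2 = true.
The clause (NOT q6) is unit, so q6 = false.
The clause (NOT q3) is unit, so q3 = false.
No clause remains; q4 is free.

q1 ↦ true; q2 ↦ true; q3 ↦ false; q4 ↦ true; q5 ↦ false; q6 ↦ false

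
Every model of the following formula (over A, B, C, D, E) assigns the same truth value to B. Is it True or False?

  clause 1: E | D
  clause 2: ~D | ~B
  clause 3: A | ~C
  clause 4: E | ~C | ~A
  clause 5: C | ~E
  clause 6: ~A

Suppose B = 1.
From the singleton clause (~D), D = 0.
From the singleton clause (E), E = 1.
From the singleton clause (C), C = 1.
From the singleton clause (A), A = 1.
But (~A) is also a unit clause — contradiction.
So every satisfying assignment has B = False.

False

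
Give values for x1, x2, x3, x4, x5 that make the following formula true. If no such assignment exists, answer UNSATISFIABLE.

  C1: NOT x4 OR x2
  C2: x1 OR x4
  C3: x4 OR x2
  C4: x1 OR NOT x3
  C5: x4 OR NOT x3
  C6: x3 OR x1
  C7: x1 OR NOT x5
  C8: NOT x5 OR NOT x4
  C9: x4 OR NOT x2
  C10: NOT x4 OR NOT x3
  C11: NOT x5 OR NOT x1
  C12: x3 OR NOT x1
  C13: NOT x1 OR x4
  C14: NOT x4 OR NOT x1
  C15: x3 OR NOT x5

UNSATISFIABLE

Branch on x4: set x4 = false.
From the singleton clause (x1), x1 = true.
That conflicts with the unit clause (NOT x1).
Backtrack on x4: now try x4 = true.
From the singleton clause (x2), x2 = true.
From the singleton clause (NOT x5), x5 = false.
From the singleton clause (NOT x3), x3 = false.
From the singleton clause (x1), x1 = true.
That conflicts with the unit clause (NOT x1).
Either choice for x4 ends in contradiction.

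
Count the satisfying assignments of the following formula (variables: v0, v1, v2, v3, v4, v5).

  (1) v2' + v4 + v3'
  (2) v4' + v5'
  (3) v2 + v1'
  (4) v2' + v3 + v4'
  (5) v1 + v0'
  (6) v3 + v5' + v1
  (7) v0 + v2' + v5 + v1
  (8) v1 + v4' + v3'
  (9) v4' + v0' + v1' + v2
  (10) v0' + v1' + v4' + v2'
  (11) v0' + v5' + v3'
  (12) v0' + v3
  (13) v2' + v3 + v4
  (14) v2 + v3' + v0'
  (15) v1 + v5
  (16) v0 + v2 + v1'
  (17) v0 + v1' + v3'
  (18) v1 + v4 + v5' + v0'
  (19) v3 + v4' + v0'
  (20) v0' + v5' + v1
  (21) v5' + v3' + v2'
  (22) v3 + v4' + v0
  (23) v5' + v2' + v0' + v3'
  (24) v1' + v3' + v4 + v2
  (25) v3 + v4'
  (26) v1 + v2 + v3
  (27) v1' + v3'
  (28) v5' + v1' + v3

There are 2^6 = 64 truth assignments over (v0, v1, v2, v3, v4, v5).
Split on v3. With v3 = 1, the clauses containing v3 are satisfied and v3' drops from the rest; 1 of the 2^5 = 32 assignments to the other variables satisfy what remains.
With v3 = 0, by the same count on the reduced clause set, 0 assignments work.
(One model: v0=F, v1=F, v2=F, v3=T, v4=F, v5=T.)
Total: 1 + 0 = 1.

1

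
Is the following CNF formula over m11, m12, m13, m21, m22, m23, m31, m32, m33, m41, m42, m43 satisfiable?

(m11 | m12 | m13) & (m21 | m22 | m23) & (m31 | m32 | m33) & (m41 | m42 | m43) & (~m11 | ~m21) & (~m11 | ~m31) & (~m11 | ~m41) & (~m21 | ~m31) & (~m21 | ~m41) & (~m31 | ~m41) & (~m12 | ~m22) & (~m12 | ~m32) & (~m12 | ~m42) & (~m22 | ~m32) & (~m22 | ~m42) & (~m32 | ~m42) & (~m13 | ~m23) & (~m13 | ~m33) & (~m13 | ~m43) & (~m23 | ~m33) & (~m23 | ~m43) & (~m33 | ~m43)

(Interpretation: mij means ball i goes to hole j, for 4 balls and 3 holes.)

Case m11 = 0:
Case m12 = 1:
(~m22) alone gives m22 = 0.
(~m32) alone gives m32 = 0.
(~m42) alone gives m42 = 0.
Case m21 = 1:
(~m31) alone gives m31 = 0.
(m33) alone gives m33 = 1.
(~m41) alone gives m41 = 0.
(m43) alone gives m43 = 1.
Now (~m43) is unsatisfied and unit — conflict.
That branch fails; take m21 = 0 instead.
(m23) alone gives m23 = 1.
(~m13) alone gives m13 = 0.
(~m33) alone gives m33 = 0.
(m31) alone gives m31 = 1.
(~m41) alone gives m41 = 0.
(m43) alone gives m43 = 1.
Now (~m43) is unsatisfied and unit — conflict.
Either choice for m21 ends in contradiction.
That branch fails; take m12 = 0 instead.
(m13) alone gives m13 = 1.
(~m23) alone gives m23 = 0.
(~m33) alone gives m33 = 0.
(~m43) alone gives m43 = 0.
Case m21 = 1:
(~m31) alone gives m31 = 0.
(m32) alone gives m32 = 1.
(~m41) alone gives m41 = 0.
(m42) alone gives m42 = 1.
Now (~m42) is unsatisfied and unit — conflict.
That branch fails; take m21 = 0 instead.
(m22) alone gives m22 = 1.
(~m32) alone gives m32 = 0.
(m31) alone gives m31 = 1.
(~m41) alone gives m41 = 0.
(m42) alone gives m42 = 1.
Now (~m42) is unsatisfied and unit — conflict.
Either choice for m21 ends in contradiction.
Either choice for m12 ends in contradiction.
That branch fails; take m11 = 1 instead.
(~m21) alone gives m21 = 0.
(~m31) alone gives m31 = 0.
(~m41) alone gives m41 = 0.
Case m22 = 1:
(~m12) alone gives m12 = 0.
(~m32) alone gives m32 = 0.
(m33) alone gives m33 = 1.
(~m42) alone gives m42 = 0.
(m43) alone gives m43 = 1.
Now (~m43) is unsatisfied and unit — conflict.
That branch fails; take m22 = 0 instead.
(m23) alone gives m23 = 1.
(~m13) alone gives m13 = 0.
(~m33) alone gives m33 = 0.
(m32) alone gives m32 = 1.
(~m12) alone gives m12 = 0.
(~m42) alone gives m42 = 0.
(m43) alone gives m43 = 1.
Now (~m43) is unsatisfied and unit — conflict.
Either choice for m22 ends in contradiction.
Either choice for m11 ends in contradiction.
No assignment satisfies every clause.

No, unsatisfiable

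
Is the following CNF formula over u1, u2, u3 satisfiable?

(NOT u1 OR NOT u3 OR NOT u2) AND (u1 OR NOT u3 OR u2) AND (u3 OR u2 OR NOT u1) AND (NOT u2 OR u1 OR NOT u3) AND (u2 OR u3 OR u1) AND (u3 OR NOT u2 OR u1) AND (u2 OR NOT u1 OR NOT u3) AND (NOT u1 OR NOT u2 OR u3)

No

Case u1 = false:
Case u3 = false:
Unit clause (u2) forces u2 = true.
But (NOT u2) is also a unit clause — contradiction.
Backtrack on u3: now try u3 = true.
Unit clause (u2) forces u2 = true.
But (NOT u2) is also a unit clause — contradiction.
Both values of u3 lead to a conflict.
Backtrack on u1: now try u1 = true.
Case u3 = false:
Unit clause (u2) forces u2 = true.
But (NOT u2) is also a unit clause — contradiction.
Backtrack on u3: now try u3 = true.
Unit clause (NOT u2) forces u2 = false.
But (u2) is also a unit clause — contradiction.
Both values of u3 lead to a conflict.
Both values of u1 lead to a conflict.
No assignment satisfies every clause.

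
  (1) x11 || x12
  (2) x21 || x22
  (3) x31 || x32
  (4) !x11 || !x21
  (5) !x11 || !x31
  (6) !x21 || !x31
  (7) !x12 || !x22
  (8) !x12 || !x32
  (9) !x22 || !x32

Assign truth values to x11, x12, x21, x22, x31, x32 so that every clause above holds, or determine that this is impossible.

UNSATISFIABLE

Try x11 = true.
Unit clause (!x21) forces x21 = false.
Unit clause (x22) forces x22 = true.
Unit clause (!x31) forces x31 = false.
Unit clause (x32) forces x32 = true.
But (!x32) is also a unit clause — contradiction.
Backtrack on x11: now try x11 = false.
Unit clause (x12) forces x12 = true.
Unit clause (!x22) forces x22 = false.
Unit clause (x21) forces x21 = true.
Unit clause (!x31) forces x31 = false.
Unit clause (x32) forces x32 = true.
But (!x32) is also a unit clause — contradiction.
Either choice for x11 ends in contradiction.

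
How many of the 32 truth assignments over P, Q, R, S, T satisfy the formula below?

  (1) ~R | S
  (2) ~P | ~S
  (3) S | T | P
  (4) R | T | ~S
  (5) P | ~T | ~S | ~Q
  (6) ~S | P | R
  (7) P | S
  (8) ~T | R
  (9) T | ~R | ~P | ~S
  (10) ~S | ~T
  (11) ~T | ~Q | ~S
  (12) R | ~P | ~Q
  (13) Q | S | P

There are 2^5 = 32 truth assignments over (P, Q, R, S, T).
Split on P. With P = 1, the clauses containing P are satisfied and ~P drops from the rest; 1 of the 2^4 = 16 assignments to the other variables satisfy what remains.
With P = 0, by the same count on the reduced clause set, 2 assignments work.
Total: 1 + 2 = 3.

3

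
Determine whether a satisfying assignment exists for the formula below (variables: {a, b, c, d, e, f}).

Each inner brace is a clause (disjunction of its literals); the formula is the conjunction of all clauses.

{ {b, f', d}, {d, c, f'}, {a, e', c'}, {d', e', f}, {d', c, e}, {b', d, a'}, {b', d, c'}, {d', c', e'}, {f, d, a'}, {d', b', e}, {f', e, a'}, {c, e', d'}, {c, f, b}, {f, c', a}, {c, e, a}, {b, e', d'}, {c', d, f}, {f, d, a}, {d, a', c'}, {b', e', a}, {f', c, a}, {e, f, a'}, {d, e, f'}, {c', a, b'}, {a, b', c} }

Satisfiable

Try b = 0.
Try f = 1.
From the singleton clause (d), d = 1.
From the singleton clause (e'), e = 0.
From the singleton clause (c), c = 1.
From the singleton clause (a'), a = 0.
This assignment satisfies each clause.
A satisfying assignment: a=0, b=0, c=1, d=1, e=0, f=1.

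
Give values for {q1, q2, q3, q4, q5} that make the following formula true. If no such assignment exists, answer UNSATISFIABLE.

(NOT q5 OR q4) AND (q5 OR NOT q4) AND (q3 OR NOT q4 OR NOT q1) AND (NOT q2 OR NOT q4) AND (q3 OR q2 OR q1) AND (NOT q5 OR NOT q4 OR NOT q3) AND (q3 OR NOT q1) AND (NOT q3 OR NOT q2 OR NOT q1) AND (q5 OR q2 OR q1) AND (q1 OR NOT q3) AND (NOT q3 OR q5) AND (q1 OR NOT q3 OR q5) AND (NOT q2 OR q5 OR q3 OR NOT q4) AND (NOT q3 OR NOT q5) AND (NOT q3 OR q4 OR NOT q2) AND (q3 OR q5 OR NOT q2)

UNSATISFIABLE

Suppose q5 = false.
The clause (NOT q4) is unit, so q4 = false.
The clause (NOT q3) is unit, so q3 = false.
The clause (NOT q1) is unit, so q1 = false.
The clause (q2) is unit, so q2 = true.
That conflicts with the unit clause (NOT q2).
So q5 must be the other value — set q5 = true.
The clause (q4) is unit, so q4 = true.
The clause (NOT q2) is unit, so q2 = false.
The clause (NOT q3) is unit, so q3 = false.
The clause (NOT q1) is unit, so q1 = false.
That conflicts with the unit clause (q1).
Both values of q5 lead to a conflict.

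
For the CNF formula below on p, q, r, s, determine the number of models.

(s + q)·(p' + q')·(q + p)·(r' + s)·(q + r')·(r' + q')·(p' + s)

There are 2^4 = 16 truth assignments over (p, q, r, s).
Split on q. With q = 1, the clauses containing q are satisfied and q' drops from the rest; 2 of the 2^3 = 8 assignments to the other variables satisfy what remains.
With q = 0, by the same count on the reduced clause set, 1 assignment works.
(One model: p=F, q=T, r=F, s=F.)
Total: 2 + 1 = 3.

3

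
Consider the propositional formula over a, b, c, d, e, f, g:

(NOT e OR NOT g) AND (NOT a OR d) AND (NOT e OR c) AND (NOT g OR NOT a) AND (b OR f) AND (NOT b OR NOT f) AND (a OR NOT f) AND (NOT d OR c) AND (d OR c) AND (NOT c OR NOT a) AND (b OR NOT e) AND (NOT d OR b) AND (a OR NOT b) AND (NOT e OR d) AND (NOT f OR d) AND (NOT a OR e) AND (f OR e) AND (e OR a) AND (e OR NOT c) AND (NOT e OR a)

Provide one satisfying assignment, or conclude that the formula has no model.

UNSATISFIABLE

Branch on e: set e = false.
The clause (NOT a) is unit, so a = false.
Now (a) is unsatisfied and unit — conflict.
Backtrack on e: now try e = true.
The clause (NOT g) is unit, so g = false.
The clause (c) is unit, so c = true.
The clause (NOT a) is unit, so a = false.
Now (a) is unsatisfied and unit — conflict.
Both values of e lead to a conflict.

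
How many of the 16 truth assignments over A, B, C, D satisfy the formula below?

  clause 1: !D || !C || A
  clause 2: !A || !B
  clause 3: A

4

There are 2^4 = 16 truth assignments over (A, B, C, D).
Split on C. With C = true, the clauses containing C are satisfied and !C drops from the rest; 2 of the 2^3 = 8 assignments to the other variables satisfy what remains.
With C = false, by the same count on the reduced clause set, 2 assignments work.
(One model: A=T, B=F, C=F, D=F.)
Total: 2 + 2 = 4.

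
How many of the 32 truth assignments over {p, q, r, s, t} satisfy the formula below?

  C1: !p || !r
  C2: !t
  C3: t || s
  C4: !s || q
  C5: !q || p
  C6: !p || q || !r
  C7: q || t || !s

1

There are 2^5 = 32 truth assignments over (p, q, r, s, t).
Split on p. With p = true, the clauses containing p are satisfied and !p drops from the rest; 1 of the 2^4 = 16 assignments to the other variables satisfy what remains.
With p = false, by the same count on the reduced clause set, 0 assignments work.
(One model: p=T, q=T, r=F, s=T, t=F.)
Total: 1 + 0 = 1.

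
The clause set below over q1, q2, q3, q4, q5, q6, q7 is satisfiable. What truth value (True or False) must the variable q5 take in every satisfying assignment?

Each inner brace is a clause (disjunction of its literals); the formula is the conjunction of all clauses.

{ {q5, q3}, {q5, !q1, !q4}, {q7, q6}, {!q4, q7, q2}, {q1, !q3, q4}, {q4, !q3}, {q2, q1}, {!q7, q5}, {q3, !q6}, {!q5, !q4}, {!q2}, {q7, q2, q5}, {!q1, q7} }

True

Suppose q5 = false.
The clause (q3) is unit, so q3 = true.
The clause (q4) is unit, so q4 = true.
The clause (!q1) is unit, so q1 = false.
The clause (q2) is unit, so q2 = true.
That conflicts with the unit clause (!q2).
So every satisfying assignment has q5 = True.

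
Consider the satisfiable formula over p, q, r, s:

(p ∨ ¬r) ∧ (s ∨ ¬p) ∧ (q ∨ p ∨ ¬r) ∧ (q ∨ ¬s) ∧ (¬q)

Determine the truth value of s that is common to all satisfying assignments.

False

Suppose s = True.
The clause (q) is unit, so q = True.
But (¬q) is also a unit clause — contradiction.
So every satisfying assignment has s = False.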